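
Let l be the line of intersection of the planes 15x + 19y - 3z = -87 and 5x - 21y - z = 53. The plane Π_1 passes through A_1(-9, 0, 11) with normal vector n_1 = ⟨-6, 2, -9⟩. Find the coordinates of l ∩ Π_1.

Direction of l: (15, 19, -3) × (5, -21, -1) = (-82, 0, -410).
A point on l: solving the two plane equations with x = -5 gives (-5, -3, -15).
Π_1: n_1·r = n_1·A_1 gives -6x + 2y - 9z = -45.
Substitute r = (-5, -3, -15) + t(-82, 0, -410) into the plane: 159 + 4182t = -45, so t = -2/41.
Intersection: (-5, -3, -15) + (-2/41)·(-82, 0, -410) = (-1, -3, 5).

(-1, -3, 5)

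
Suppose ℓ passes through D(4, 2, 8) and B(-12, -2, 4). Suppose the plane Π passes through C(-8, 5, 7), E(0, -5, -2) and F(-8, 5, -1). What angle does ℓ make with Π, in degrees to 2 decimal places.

A direction vector for ℓ is B − D = (-16, -4, -4).
CE = (8, -10, -9), CF = (0, 0, -8); a normal to Π is CE × CF = (80, 64, 0).
Using C: Π has equation 80x + 64y = -320.
sin θ = |n·v| / (|n||v|) = |-1536| / (√10496 · √288) = 0.88345.
θ ≈ 62.06°.

62.06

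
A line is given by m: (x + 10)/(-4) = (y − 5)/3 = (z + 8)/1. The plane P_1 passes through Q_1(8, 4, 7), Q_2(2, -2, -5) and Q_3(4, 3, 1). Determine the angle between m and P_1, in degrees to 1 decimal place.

28.3

m has direction (-4, 3, 1) through (-10, 5, -8).
Q_1Q_2 = (-6, -6, -12), Q_1Q_3 = (-4, -1, -6); a normal to P_1 is Q_1Q_2 × Q_1Q_3 = (24, 12, -18).
Using Q_1: P_1 has equation 24x + 12y - 18z = 114.
sin θ = |n·v| / (|n||v|) = |-78| / (√1044 · √26) = 0.47343.
θ ≈ 28.3°.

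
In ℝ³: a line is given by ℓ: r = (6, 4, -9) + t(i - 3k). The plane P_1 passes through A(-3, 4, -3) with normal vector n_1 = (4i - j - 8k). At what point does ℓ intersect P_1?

(3, 4, 0)

P_1: n_1·r = n_1·A gives 4x - y - 8z = 8.
Substitute r = (6, 4, -9) + t(1, 0, -3) into the plane: 92 + 28t = 8, so t = -3.
Intersection: (6, 4, -9) + (-3)·(1, 0, -3) = (3, 4, 0).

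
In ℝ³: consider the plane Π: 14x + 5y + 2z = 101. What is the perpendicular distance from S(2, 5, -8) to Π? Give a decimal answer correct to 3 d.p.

n·S − d = (14)·(2) + (5)·(5) + (2)·(-8) − 101 = -64; |n| = √225.
Distance = |-64| / √225 = 64/√225 ≈ 4.267.

4.267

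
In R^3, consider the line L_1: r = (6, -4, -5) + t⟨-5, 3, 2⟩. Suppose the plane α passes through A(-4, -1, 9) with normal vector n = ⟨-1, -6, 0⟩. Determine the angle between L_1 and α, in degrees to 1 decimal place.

20.3

α: n·r = n·A gives -x - 6y = 10.
sin θ = |n·v| / (|n||v|) = |-13| / (√37 · √38) = 0.34670.
θ ≈ 20.3°.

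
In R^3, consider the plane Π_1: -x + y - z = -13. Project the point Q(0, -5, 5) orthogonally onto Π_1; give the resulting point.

Foot = Q − λn with λ = (n·Q − d)/|n|² = (-10 − (-13))/3 = 1.
Foot = (0, -5, 5) − 1·(-1, 1, -1) = (1, -6, 6).

(1, -6, 6)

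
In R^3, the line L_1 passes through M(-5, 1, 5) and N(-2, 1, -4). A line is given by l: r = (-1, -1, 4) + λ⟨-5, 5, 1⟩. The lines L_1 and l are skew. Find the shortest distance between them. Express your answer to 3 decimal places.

1.278

A direction vector for L_1 is N − M = (3, 0, -9).
Common perpendicular direction n = (3, 0, -9) × (-5, 5, 1) = (45, 42, 15).
With w = (-1, -1, 4) − (-5, 1, 5) = (4, -2, -1), w · n = 81.
Distance = |w · n| / |n| = |81| / √4014 ≈ 1.278.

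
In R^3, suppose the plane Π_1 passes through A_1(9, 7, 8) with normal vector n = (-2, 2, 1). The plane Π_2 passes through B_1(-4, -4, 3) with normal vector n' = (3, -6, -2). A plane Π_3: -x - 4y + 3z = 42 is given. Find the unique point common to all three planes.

(-4, -5, 6)

Π_1: n·r = n·A_1 gives -2x + 2y + z = 4.
Π_2: n'·r = n'·B_1 gives 3x - 6y - 2z = 6.
Solving the 3×3 linear system -2x + 2y + z = 4, 3x - 6y - 2z = 6, -x - 4y + 3z = 42 (e.g. by elimination or Cramer's rule, determinant = 20) gives (-4, -5, 6).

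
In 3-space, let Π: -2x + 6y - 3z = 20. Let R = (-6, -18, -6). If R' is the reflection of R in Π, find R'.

(-14, 6, -18)

λ = (n·R − d)/|n|² = (-78 − 20)/49 = -2.
Reflection = R − 2λn = (-6, -18, -6) − (-4)·(-2, 6, -3) = (-14, 6, -18).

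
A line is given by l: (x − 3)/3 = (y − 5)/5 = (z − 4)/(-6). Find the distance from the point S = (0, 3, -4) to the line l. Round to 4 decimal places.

8.0614

l has direction (3, 5, -6) through (3, 5, 4).
Taking (3, 5, 4) on l with direction v = (3, 5, -6): w = S − (3, 5, 4) = (-3, -2, -8), and w × v = (52, -42, -9).
Distance = |w × v| / |v| = √4549 / √70 ≈ 8.0614.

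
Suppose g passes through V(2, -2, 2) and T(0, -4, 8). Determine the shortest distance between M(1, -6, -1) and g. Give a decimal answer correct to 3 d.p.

A direction vector for g is T − V = (-2, -2, 6).
Taking (2, -2, 2) on g with direction v = (-2, -2, 6): w = M − (2, -2, 2) = (-1, -4, -3), and w × v = (-30, 12, -6).
Distance = |w × v| / |v| = √1080 / √44 ≈ 4.954.

4.954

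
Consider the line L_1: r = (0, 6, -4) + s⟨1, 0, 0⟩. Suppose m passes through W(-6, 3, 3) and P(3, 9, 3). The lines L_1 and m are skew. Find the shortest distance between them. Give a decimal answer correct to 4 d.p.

7.0000

A direction vector for m is P − W = (9, 6, 0).
Common perpendicular direction n = (1, 0, 0) × (9, 6, 0) = (0, 0, 6).
With w = (-6, 3, 3) − (0, 6, -4) = (-6, -3, 7), w · n = 42.
Distance = |w · n| / |n| = |42| / √36 ≈ 7.0000.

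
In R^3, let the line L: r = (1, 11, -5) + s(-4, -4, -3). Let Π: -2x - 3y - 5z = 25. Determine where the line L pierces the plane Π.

(-3, 7, -8)

Substitute r = (1, 11, -5) + t(-4, -4, -3) into the plane: -10 + 35t = 25, so t = 1.
Intersection: (1, 11, -5) + 1·(-4, -4, -3) = (-3, 7, -8).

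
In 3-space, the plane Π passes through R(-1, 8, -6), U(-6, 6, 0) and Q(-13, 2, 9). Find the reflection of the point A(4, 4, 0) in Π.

RU = (-5, -2, 6), RQ = (-12, -6, 15); a normal to Π is RU × RQ = (6, 3, 6).
Using R: Π has equation 6x + 3y + 6z = -18.
λ = (n·A − d)/|n|² = (36 − (-18))/81 = 2/3.
Reflection = A − 2λn = (4, 4, 0) − (4/3)·(6, 3, 6) = (-4, 0, -8).

(-4, 0, -8)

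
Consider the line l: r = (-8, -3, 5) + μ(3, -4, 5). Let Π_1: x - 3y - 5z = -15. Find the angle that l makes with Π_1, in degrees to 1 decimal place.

sin θ = |n·v| / (|n||v|) = |-10| / (√35 · √50) = 0.23905.
θ ≈ 13.8°.

13.8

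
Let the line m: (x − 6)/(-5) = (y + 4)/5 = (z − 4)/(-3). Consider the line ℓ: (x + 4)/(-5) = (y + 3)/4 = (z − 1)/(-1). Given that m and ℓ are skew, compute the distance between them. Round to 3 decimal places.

m has direction (-5, 5, -3) through (6, -4, 4).
ℓ has direction (-5, 4, -1) through (-4, -3, 1).
Common perpendicular direction n = (-5, 5, -3) × (-5, 4, -1) = (7, 10, 5).
With w = (-4, -3, 1) − (6, -4, 4) = (-10, 1, -3), w · n = -75.
Distance = |w · n| / |n| = |-75| / √174 ≈ 5.686.

5.686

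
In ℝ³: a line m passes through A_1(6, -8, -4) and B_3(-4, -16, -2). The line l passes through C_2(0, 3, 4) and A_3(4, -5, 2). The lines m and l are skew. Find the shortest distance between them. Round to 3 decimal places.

4.885

A direction vector for m is B_3 − A_1 = (-10, -8, 2).
A direction vector for l is A_3 − C_2 = (4, -8, -2).
Common perpendicular direction n = (-10, -8, 2) × (4, -8, -2) = (32, -12, 112).
With w = (0, 3, 4) − (6, -8, -4) = (-6, 11, 8), w · n = 572.
Distance = |w · n| / |n| = |572| / √13712 ≈ 4.885.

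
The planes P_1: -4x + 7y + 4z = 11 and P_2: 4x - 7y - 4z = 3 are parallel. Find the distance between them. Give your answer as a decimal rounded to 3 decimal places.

Rescale P_2 by 1/(-1): -4x + 7y + 4z = -3. Then distance = |11 − (-3)| / √81 ≈ 1.556.

1.556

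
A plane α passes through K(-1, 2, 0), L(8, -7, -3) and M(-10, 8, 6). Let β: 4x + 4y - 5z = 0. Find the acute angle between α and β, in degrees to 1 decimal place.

72.8

KL = (9, -9, -3), KM = (-9, 6, 6); a normal to α is KL × KM = (-36, -27, -27).
Using K: α has equation -36x - 27y - 27z = -18.
cos θ = |n₁·n₂| / (|n₁||n₂|) = |-117| / (√2754 · √57).
θ = arccos(0.29530) ≈ 72.8°.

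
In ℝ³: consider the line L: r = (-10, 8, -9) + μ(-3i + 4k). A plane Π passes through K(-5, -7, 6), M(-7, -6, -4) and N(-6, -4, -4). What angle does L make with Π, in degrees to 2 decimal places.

KM = (-2, 1, -10), KN = (-1, 3, -10); a normal to Π is KM × KN = (20, -10, -5).
Using K: Π has equation 20x - 10y - 5z = -60.
sin θ = |n·v| / (|n||v|) = |-80| / (√525 · √25) = 0.69830.
θ ≈ 44.29°.

44.29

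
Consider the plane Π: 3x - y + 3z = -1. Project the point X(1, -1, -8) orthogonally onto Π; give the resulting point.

Foot = X − λn with λ = (n·X − d)/|n|² = (-20 − (-1))/19 = -1.
Foot = (1, -1, -8) − (-1)·(3, -1, 3) = (4, -2, -5).

(4, -2, -5)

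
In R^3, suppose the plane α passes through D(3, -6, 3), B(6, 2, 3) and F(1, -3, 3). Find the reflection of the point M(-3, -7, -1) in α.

DB = (3, 8, 0), DF = (-2, 3, 0); a normal to α is DB × DF = (0, 0, 25).
Using D: α has equation 25z = 75.
λ = (n·M − d)/|n|² = (-25 − 75)/625 = -4/25.
Reflection = M − 2λn = (-3, -7, -1) − (-8/25)·(0, 0, 25) = (-3, -7, 7).

(-3, -7, 7)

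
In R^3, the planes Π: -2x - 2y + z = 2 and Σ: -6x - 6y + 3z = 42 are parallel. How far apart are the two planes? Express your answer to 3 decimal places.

4.000

Rescale Σ by 1/3: -2x - 2y + z = 14. Then distance = |2 − 14| / √9 ≈ 4.000.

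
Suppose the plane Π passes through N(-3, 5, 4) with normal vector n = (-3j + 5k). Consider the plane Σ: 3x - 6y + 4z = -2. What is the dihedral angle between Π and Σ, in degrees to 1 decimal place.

33.4

Π: n·r = n·N gives -3y + 5z = 5.
cos θ = |n₁·n₂| / (|n₁||n₂|) = |38| / (√34 · √61).
θ = arccos(0.83441) ≈ 33.4°.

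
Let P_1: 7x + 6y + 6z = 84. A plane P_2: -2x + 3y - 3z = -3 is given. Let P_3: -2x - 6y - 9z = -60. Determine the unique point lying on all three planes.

(6, 5, 2)

Solving the 3×3 linear system 7x + 6y + 6z = 84, -2x + 3y - 3z = -3, -2x - 6y - 9z = -60 (e.g. by elimination or Cramer's rule, determinant = -279) gives (6, 5, 2).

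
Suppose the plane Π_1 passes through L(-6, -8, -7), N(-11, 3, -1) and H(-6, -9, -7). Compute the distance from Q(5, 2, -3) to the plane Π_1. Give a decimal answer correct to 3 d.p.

11.011

LN = (-5, 11, 6), LH = (0, -1, 0); a normal to Π_1 is LN × LH = (6, 0, 5).
Using L: Π_1 has equation 6x + 5z = -71.
n·Q − d = (6)·(5) + (0)·(2) + (5)·(-3) − (-71) = 86; |n| = √61.
Distance = |86| / √61 = 86/√61 ≈ 11.011.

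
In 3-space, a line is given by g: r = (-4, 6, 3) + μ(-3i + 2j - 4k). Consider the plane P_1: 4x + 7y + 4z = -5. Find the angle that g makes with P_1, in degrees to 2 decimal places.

sin θ = |n·v| / (|n||v|) = |-14| / (√81 · √29) = 0.28886.
θ ≈ 16.79°.

16.79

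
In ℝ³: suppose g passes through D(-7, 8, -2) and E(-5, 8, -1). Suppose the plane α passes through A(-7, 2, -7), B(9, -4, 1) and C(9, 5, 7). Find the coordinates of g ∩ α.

A direction vector for g is E − D = (2, 0, 1).
AB = (16, -6, 8), AC = (16, 3, 14); a normal to α is AB × AC = (-108, -96, 144).
Using A: α has equation -108x - 96y + 144z = -444.
Substitute r = (-7, 8, -2) + t(2, 0, 1) into the plane: -300 + (-72)t = -444, so t = 2.
Intersection: (-7, 8, -2) + 2·(2, 0, 1) = (-3, 8, 0).

(-3, 8, 0)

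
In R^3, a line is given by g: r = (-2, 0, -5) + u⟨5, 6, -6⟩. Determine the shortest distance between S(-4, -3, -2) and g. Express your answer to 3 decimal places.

0.431

Taking (-2, 0, -5) on g with direction v = (5, 6, -6): w = S − (-2, 0, -5) = (-2, -3, 3), and w × v = (0, 3, 3).
Distance = |w × v| / |v| = √18 / √97 ≈ 0.431.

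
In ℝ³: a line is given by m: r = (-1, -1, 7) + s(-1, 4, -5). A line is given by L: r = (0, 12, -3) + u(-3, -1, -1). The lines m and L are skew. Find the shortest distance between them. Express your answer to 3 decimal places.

Common perpendicular direction n = (-1, 4, -5) × (-3, -1, -1) = (-9, 14, 13).
With w = (0, 12, -3) − (-1, -1, 7) = (1, 13, -10), w · n = 43.
Distance = |w · n| / |n| = |43| / √446 ≈ 2.036.

2.036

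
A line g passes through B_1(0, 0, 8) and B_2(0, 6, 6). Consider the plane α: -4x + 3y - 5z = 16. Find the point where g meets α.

A direction vector for g is B_2 − B_1 = (0, 6, -2).
Substitute r = (0, 0, 8) + t(0, 6, -2) into the plane: -40 + 28t = 16, so t = 2.
Intersection: (0, 0, 8) + 2·(0, 6, -2) = (0, 12, 4).

(0, 12, 4)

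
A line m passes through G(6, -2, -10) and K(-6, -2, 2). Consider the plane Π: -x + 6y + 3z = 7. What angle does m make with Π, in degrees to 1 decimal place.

24.6

A direction vector for m is K − G = (-12, 0, 12).
sin θ = |n·v| / (|n||v|) = |48| / (√46 · √288) = 0.41703.
θ ≈ 24.6°.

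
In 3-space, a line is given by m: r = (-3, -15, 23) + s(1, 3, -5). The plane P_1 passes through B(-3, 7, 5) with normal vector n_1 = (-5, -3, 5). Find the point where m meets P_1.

P_1: n_1·r = n_1·B gives -5x - 3y + 5z = 19.
Substitute r = (-3, -15, 23) + t(1, 3, -5) into the plane: 175 + (-39)t = 19, so t = 4.
Intersection: (-3, -15, 23) + 4·(1, 3, -5) = (1, -3, 3).

(1, -3, 3)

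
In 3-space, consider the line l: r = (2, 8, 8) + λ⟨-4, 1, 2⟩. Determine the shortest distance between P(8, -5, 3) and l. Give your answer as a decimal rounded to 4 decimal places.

11.1718

Taking (2, 8, 8) on l with direction v = (-4, 1, 2): w = P − (2, 8, 8) = (6, -13, -5), and w × v = (-21, 8, -46).
Distance = |w × v| / |v| = √2621 / √21 ≈ 11.1718.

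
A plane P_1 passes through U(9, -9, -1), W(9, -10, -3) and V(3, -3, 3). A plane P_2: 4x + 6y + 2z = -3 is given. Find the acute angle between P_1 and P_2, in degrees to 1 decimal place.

UW = (0, -1, -2), UV = (-6, 6, 4); a normal to P_1 is UW × UV = (8, 12, -6).
Using U: P_1 has equation 8x + 12y - 6z = -30.
cos θ = |n₁·n₂| / (|n₁||n₂|) = |92| / (√244 · √56).
θ = arccos(0.78704) ≈ 38.1°.

38.1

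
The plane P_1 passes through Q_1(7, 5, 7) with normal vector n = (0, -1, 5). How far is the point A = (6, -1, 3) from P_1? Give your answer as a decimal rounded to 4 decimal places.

2.7456

P_1: n·r = n·Q_1 gives -y + 5z = 30.
n·A − d = (0)·(6) + (-1)·(-1) + (5)·(3) − 30 = -14; |n| = √26.
Distance = |-14| / √26 = 14/√26 ≈ 2.7456.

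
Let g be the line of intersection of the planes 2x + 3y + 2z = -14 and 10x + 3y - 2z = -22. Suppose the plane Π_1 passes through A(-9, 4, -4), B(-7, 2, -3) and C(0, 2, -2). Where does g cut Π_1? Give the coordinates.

(-1, -4, 0)

Direction of g: (2, 3, 2) × (10, 3, -2) = (-12, 24, -24).
A point on g: solving the two plane equations with x = -4 gives (-4, 2, -6).
AB = (2, -2, 1), AC = (9, -2, 2); a normal to Π_1 is AB × AC = (-2, 5, 14).
Using A: Π_1 has equation -2x + 5y + 14z = -18.
Substitute r = (-4, 2, -6) + t(-12, 24, -24) into the plane: -66 + (-192)t = -18, so t = -1/4.
Intersection: (-4, 2, -6) + (-1/4)·(-12, 24, -24) = (-1, -4, 0).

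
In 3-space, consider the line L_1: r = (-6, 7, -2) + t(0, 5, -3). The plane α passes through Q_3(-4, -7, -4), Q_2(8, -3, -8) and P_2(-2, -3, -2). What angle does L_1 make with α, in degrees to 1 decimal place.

58.1

Q_3Q_2 = (12, 4, -4), Q_3P_2 = (2, 4, 2); a normal to α is Q_3Q_2 × Q_3P_2 = (24, -32, 40).
Using Q_3: α has equation 24x - 32y + 40z = -32.
sin θ = |n·v| / (|n||v|) = |-280| / (√3200 · √34) = 0.84887.
θ ≈ 58.1°.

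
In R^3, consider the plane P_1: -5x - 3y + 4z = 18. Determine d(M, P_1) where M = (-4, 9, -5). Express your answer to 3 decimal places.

n·M − d = (-5)·(-4) + (-3)·(9) + (4)·(-5) − 18 = -45; |n| = √50.
Distance = |-45| / √50 = 45/√50 ≈ 6.364.

6.364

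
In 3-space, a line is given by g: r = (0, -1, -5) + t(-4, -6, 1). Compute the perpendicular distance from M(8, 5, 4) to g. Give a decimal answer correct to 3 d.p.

Taking (0, -1, -5) on g with direction v = (-4, -6, 1): w = M − (0, -1, -5) = (8, 6, 9), and w × v = (60, -44, -24).
Distance = |w × v| / |v| = √6112 / √53 ≈ 10.739.

10.739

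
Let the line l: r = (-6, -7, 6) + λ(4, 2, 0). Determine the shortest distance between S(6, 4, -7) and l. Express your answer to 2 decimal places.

13.75

Taking (-6, -7, 6) on l with direction v = (4, 2, 0): w = S − (-6, -7, 6) = (12, 11, -13), and w × v = (26, -52, -20).
Distance = |w × v| / |v| = √3780 / √20 ≈ 13.75.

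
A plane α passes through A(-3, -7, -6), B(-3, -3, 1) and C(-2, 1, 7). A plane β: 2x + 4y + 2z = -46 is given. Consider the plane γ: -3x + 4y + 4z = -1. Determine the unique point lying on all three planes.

(-9, -7, 0)

AB = (0, 4, 7), AC = (1, 8, 13); a normal to α is AB × AC = (-4, 7, -4).
Using A: α has equation -4x + 7y - 4z = -13.
Solving the 3×3 linear system -4x + 7y - 4z = -13, 2x + 4y + 2z = -46, -3x + 4y + 4z = -1 (e.g. by elimination or Cramer's rule, determinant = -210) gives (-9, -7, 0).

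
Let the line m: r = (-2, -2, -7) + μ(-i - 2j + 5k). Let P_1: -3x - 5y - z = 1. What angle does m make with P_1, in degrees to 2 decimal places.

14.29

sin θ = |n·v| / (|n||v|) = |8| / (√35 · √30) = 0.24689.
θ ≈ 14.29°.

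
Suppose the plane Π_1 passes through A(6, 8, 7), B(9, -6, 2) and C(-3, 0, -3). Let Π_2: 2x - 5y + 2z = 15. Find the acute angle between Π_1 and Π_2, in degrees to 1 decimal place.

AB = (3, -14, -5), AC = (-9, -8, -10); a normal to Π_1 is AB × AC = (100, 75, -150).
Using A: Π_1 has equation 100x + 75y - 150z = 150.
cos θ = |n₁·n₂| / (|n₁||n₂|) = |-475| / (√38125 · √33).
θ = arccos(0.42348) ≈ 64.9°.

64.9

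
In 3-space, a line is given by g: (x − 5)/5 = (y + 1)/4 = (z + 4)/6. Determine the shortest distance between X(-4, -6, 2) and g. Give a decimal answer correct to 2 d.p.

g has direction (5, 4, 6) through (5, -1, -4).
Taking (5, -1, -4) on g with direction v = (5, 4, 6): w = X − (5, -1, -4) = (-9, -5, 6), and w × v = (-54, 84, -11).
Distance = |w × v| / |v| = √10093 / √77 ≈ 11.45.

11.45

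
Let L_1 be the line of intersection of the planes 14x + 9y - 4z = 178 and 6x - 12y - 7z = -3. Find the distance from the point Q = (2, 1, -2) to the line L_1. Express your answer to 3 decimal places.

Direction of L_1: (14, 9, -4) × (6, -12, -7) = (-111, 74, -222).
A point on L_1: solving the two plane equations with x = 8 gives (8, 6, -3).
Taking (8, 6, -3) on L_1 with direction v = (-111, 74, -222): w = Q − (8, 6, -3) = (-6, -5, 1), and w × v = (1036, -1443, -999).
Distance = |w × v| / |v| = √4153546 / √67081 ≈ 7.869.

7.869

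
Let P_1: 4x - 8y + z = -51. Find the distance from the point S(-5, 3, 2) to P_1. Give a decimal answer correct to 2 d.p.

n·S − d = (4)·(-5) + (-8)·(3) + (1)·(2) − (-51) = 9; |n| = √81.
Distance = |9| / √81 = 9/√81 ≈ 1.00.

1.00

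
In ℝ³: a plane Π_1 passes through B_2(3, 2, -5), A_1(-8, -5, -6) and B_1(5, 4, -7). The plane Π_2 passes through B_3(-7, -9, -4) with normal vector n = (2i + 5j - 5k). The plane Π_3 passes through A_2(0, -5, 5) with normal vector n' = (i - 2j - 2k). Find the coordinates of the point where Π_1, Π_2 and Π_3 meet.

(-2, -4, 3)

B_2A_1 = (-11, -7, -1), B_2B_1 = (2, 2, -2); a normal to Π_1 is B_2A_1 × B_2B_1 = (16, -24, -8).
Using B_2: Π_1 has equation 16x - 24y - 8z = 40.
Π_2: n·r = n·B_3 gives 2x + 5y - 5z = -39.
Π_3: n'·r = n'·A_2 gives x - 2y - 2z = 0.
Solving the 3×3 linear system 16x - 24y - 8z = 40, 2x + 5y - 5z = -39, x - 2y - 2z = 0 (e.g. by elimination or Cramer's rule, determinant = -224) gives (-2, -4, 3).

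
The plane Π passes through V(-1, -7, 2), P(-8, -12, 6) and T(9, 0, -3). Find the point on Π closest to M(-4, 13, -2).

VP = (-7, -5, 4), VT = (10, 7, -5); a normal to Π is VP × VT = (-3, 5, 1).
Using V: Π has equation -3x + 5y + z = -30.
Foot = M − λn with λ = (n·M − d)/|n|² = (75 − (-30))/35 = 3.
Foot = (-4, 13, -2) − 3·(-3, 5, 1) = (5, -2, -5).

(5, -2, -5)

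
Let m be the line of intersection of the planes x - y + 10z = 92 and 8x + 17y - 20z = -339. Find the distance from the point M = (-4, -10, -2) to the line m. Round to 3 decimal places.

Direction of m: (1, -1, 10) × (8, 17, -20) = (-150, 100, 25).
A point on m: solving the two plane equations with x = 1 gives (1, -11, 8).
Taking (1, -11, 8) on m with direction v = (-150, 100, 25): w = M − (1, -11, 8) = (-5, 1, -10), and w × v = (1025, 1625, -350).
Distance = |w × v| / |v| = √3813750 / √33125 ≈ 10.730.

10.730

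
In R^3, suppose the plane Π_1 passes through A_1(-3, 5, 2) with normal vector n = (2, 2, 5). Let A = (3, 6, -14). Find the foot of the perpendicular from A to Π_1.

(7, 10, -4)

Π_1: n·r = n·A_1 gives 2x + 2y + 5z = 14.
Foot = A − λn with λ = (n·A − d)/|n|² = (-52 − 14)/33 = -2.
Foot = (3, 6, -14) − (-2)·(2, 2, 5) = (7, 10, -4).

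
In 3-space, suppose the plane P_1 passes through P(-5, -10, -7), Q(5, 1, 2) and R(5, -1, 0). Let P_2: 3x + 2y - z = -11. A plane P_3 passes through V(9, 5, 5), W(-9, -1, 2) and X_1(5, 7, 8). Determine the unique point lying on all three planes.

PQ = (10, 11, 9), PR = (10, 9, 7); a normal to P_1 is PQ × PR = (-4, 20, -20).
Using P: P_1 has equation -4x + 20y - 20z = -40.
VW = (-18, -6, -3), VX_1 = (-4, 2, 3); a normal to P_3 is VW × VX_1 = (-12, 66, -60).
Using V: P_3 has equation -12x + 66y - 60z = -78.
Solving the 3×3 linear system -4x + 20y - 20z = -40, 3x + 2y - z = -11, -12x + 66y - 60z = -78 (e.g. by elimination or Cramer's rule, determinant = -384) gives (-5, 7, 10).

(-5, 7, 10)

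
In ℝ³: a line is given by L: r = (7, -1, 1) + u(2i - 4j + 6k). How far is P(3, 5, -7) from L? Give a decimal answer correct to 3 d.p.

1.309

Taking (7, -1, 1) on L with direction v = (2, -4, 6): w = P − (7, -1, 1) = (-4, 6, -8), and w × v = (4, 8, 4).
Distance = |w × v| / |v| = √96 / √56 ≈ 1.309.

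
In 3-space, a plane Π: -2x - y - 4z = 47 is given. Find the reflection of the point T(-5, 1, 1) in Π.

(-13, -3, -15)

λ = (n·T − d)/|n|² = (5 − 47)/21 = -2.
Reflection = T − 2λn = (-5, 1, 1) − (-4)·(-2, -1, -4) = (-13, -3, -15).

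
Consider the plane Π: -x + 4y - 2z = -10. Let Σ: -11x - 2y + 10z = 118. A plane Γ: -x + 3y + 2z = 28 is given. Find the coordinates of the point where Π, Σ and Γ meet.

(-2, 2, 10)

Solving the 3×3 linear system -x + 4y - 2z = -10, -11x - 2y + 10z = 118, -x + 3y + 2z = 28 (e.g. by elimination or Cramer's rule, determinant = 152) gives (-2, 2, 10).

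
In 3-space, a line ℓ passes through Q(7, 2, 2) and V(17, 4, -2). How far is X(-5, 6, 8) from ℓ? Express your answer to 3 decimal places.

6.470

A direction vector for ℓ is V − Q = (10, 2, -4).
Taking (7, 2, 2) on ℓ with direction v = (10, 2, -4): w = X − (7, 2, 2) = (-12, 4, 6), and w × v = (-28, 12, -64).
Distance = |w × v| / |v| = √5024 / √120 ≈ 6.470.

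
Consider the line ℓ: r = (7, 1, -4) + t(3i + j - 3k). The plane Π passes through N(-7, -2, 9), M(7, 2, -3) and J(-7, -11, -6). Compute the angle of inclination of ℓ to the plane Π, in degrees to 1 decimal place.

3.7

NM = (14, 4, -12), NJ = (0, -9, -15); a normal to Π is NM × NJ = (-168, 210, -126).
Using N: Π has equation -168x + 210y - 126z = -378.
sin θ = |n·v| / (|n||v|) = |84| / (√88200 · √19) = 0.06489.
θ ≈ 3.7°.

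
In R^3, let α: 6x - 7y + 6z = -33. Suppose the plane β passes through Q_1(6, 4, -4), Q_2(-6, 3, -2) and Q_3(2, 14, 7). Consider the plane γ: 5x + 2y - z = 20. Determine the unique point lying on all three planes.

(2, 3, -4)

Q_1Q_2 = (-12, -1, 2), Q_1Q_3 = (-4, 10, 11); a normal to β is Q_1Q_2 × Q_1Q_3 = (-31, 124, -124).
Using Q_1: β has equation -31x + 124y - 124z = 806.
Solving the 3×3 linear system 6x - 7y + 6z = -33, -31x + 124y - 124z = 806, 5x + 2y - z = 20 (e.g. by elimination or Cramer's rule, determinant = 1209) gives (2, 3, -4).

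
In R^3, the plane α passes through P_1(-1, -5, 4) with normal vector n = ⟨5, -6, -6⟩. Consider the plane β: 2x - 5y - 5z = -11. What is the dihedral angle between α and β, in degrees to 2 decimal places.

α: n·r = n·P_1 gives 5x - 6y - 6z = 1.
cos θ = |n₁·n₂| / (|n₁||n₂|) = |70| / (√97 · √54).
θ = arccos(0.96720) ≈ 14.72°.

14.72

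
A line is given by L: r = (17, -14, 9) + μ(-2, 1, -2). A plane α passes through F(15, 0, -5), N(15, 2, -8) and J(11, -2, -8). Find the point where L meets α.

FN = (0, 2, -3), FJ = (-4, -2, -3); a normal to α is FN × FJ = (-12, 12, 8).
Using F: α has equation -12x + 12y + 8z = -220.
Substitute r = (17, -14, 9) + t(-2, 1, -2) into the plane: -300 + 20t = -220, so t = 4.
Intersection: (17, -14, 9) + 4·(-2, 1, -2) = (9, -10, 1).

(9, -10, 1)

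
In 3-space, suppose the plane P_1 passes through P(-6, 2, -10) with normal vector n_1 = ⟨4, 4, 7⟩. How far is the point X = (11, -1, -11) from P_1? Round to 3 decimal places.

5.444

P_1: n_1·r = n_1·P gives 4x + 4y + 7z = -86.
n·X − d = (4)·(11) + (4)·(-1) + (7)·(-11) − (-86) = 49; |n| = √81.
Distance = |49| / √81 = 49/√81 ≈ 5.444.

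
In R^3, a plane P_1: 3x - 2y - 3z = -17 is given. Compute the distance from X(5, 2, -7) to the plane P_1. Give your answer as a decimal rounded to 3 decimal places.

10.447

n·X − d = (3)·(5) + (-2)·(2) + (-3)·(-7) − (-17) = 49; |n| = √22.
Distance = |49| / √22 = 49/√22 ≈ 10.447.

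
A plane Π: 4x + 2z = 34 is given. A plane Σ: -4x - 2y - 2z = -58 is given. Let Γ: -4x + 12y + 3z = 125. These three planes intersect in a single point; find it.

Solving the 3×3 linear system 4x + 2z = 34, -4x - 2y - 2z = -58, -4x + 12y + 3z = 125 (e.g. by elimination or Cramer's rule, determinant = -40) gives (7, 12, 3).

(7, 12, 3)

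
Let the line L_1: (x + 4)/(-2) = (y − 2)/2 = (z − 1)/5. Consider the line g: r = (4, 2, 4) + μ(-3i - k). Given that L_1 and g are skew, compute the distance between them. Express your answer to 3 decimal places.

L_1 has direction (-2, 2, 5) through (-4, 2, 1).
Common perpendicular direction n = (-2, 2, 5) × (-3, 0, -1) = (-2, -17, 6).
With w = (4, 2, 4) − (-4, 2, 1) = (8, 0, 3), w · n = 2.
Distance = |w · n| / |n| = |2| / √329 ≈ 0.110.

0.110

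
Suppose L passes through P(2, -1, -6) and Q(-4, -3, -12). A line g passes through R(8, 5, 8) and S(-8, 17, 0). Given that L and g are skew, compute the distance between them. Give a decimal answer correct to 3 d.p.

4.431

A direction vector for L is Q − P = (-6, -2, -6).
A direction vector for g is S − R = (-16, 12, -8).
Common perpendicular direction n = (-6, -2, -6) × (-16, 12, -8) = (88, 48, -104).
With w = (8, 5, 8) − (2, -1, -6) = (6, 6, 14), w · n = -640.
Distance = |w · n| / |n| = |-640| / √20864 ≈ 4.431.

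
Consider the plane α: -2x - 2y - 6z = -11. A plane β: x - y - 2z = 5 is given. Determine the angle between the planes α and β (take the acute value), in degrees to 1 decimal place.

42.4

cos θ = |n₁·n₂| / (|n₁||n₂|) = |12| / (√44 · √6).
θ = arccos(0.73855) ≈ 42.4°.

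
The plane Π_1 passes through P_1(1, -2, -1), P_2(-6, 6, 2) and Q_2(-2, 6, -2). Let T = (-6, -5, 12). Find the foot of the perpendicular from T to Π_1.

P_1P_2 = (-7, 8, 3), P_1Q_2 = (-3, 8, -1); a normal to Π_1 is P_1P_2 × P_1Q_2 = (-32, -16, -32).
Using P_1: Π_1 has equation -32x - 16y - 32z = 32.
Foot = T − λn with λ = (n·T − d)/|n|² = (-112 − 32)/2304 = -1/16.
Foot = (-6, -5, 12) − (-1/16)·(-32, -16, -32) = (-8, -6, 10).

(-8, -6, 10)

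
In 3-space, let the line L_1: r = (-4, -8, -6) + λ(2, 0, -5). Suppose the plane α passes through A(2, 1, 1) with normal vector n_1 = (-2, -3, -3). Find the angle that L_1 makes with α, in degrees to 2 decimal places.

25.82

α: n_1·r = n_1·A gives -2x - 3y - 3z = -10.
sin θ = |n·v| / (|n||v|) = |11| / (√22 · √29) = 0.43549.
θ ≈ 25.82°.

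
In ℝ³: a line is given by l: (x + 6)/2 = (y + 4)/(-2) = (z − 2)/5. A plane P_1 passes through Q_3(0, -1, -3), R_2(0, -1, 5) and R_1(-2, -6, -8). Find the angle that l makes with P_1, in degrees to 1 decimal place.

26.9

l has direction (2, -2, 5) through (-6, -4, 2).
Q_3R_2 = (0, 0, 8), Q_3R_1 = (-2, -5, -5); a normal to P_1 is Q_3R_2 × Q_3R_1 = (40, -16, 0).
Using Q_3: P_1 has equation 40x - 16y = 16.
sin θ = |n·v| / (|n||v|) = |112| / (√1856 · √33) = 0.45256.
θ ≈ 26.9°.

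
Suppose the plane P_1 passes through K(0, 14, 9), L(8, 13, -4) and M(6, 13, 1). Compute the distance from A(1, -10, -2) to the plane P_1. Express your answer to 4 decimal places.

KL = (8, -1, -13), KM = (6, -1, -8); a normal to P_1 is KL × KM = (-5, -14, -2).
Using K: P_1 has equation -5x - 14y - 2z = -214.
n·A − d = (-5)·(1) + (-14)·(-10) + (-2)·(-2) − (-214) = 353; |n| = √225.
Distance = |353| / √225 = 353/√225 ≈ 23.5333.

23.5333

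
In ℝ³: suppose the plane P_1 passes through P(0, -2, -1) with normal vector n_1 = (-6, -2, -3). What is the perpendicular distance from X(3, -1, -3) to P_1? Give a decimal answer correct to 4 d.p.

P_1: n_1·r = n_1·P gives -6x - 2y - 3z = 7.
n·X − d = (-6)·(3) + (-2)·(-1) + (-3)·(-3) − 7 = -14; |n| = √49.
Distance = |-14| / √49 = 14/√49 ≈ 2.0000.

2.0000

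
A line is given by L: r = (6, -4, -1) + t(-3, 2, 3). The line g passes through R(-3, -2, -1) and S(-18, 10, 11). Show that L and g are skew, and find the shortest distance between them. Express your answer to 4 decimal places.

5.5709

A direction vector for g is S − R = (-15, 12, 12).
Common perpendicular direction n = (-3, 2, 3) × (-15, 12, 12) = (-12, -9, -6).
With w = (-3, -2, -1) − (6, -4, -1) = (-9, 2, 0), w · n = 90.
Since n ≠ 0 the lines are not parallel, and w · n = 90 ≠ 0 so they do not intersect; hence they are skew.
Distance = |w · n| / |n| = |90| / √261 ≈ 5.5709.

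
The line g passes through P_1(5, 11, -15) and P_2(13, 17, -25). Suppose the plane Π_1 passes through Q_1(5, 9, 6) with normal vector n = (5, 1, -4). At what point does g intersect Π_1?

A direction vector for g is P_2 − P_1 = (8, 6, -10).
Π_1: n·r = n·Q_1 gives 5x + y - 4z = 10.
Substitute r = (5, 11, -15) + t(8, 6, -10) into the plane: 96 + 86t = 10, so t = -1.
Intersection: (5, 11, -15) + (-1)·(8, 6, -10) = (-3, 5, -5).

(-3, 5, -5)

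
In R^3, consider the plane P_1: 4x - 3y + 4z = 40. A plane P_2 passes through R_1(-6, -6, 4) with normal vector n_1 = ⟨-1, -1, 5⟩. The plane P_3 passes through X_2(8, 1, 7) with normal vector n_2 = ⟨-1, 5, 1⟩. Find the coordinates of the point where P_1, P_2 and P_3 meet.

P_2: n_1·r = n_1·R_1 gives -x - y + 5z = 32.
P_3: n_2·r = n_2·X_2 gives -x + 5y + z = 4.
Solving the 3×3 linear system 4x - 3y + 4z = 40, -x - y + 5z = 32, -x + 5y + z = 4 (e.g. by elimination or Cramer's rule, determinant = -116) gives (3, 0, 7).

(3, 0, 7)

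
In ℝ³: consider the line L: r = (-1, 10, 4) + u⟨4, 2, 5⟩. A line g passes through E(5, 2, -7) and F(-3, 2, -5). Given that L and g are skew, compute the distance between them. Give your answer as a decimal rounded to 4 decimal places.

4.5710

A direction vector for g is F − E = (-8, 0, 2).
Common perpendicular direction n = (4, 2, 5) × (-8, 0, 2) = (4, -48, 16).
With w = (5, 2, -7) − (-1, 10, 4) = (6, -8, -11), w · n = 232.
Distance = |w · n| / |n| = |232| / √2576 ≈ 4.5710.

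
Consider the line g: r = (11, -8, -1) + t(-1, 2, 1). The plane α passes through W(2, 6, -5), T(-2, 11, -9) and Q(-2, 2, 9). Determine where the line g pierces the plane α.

WT = (-4, 5, -4), WQ = (-4, -4, 14); a normal to α is WT × WQ = (54, 72, 36).
Using W: α has equation 54x + 72y + 36z = 360.
Substitute r = (11, -8, -1) + t(-1, 2, 1) into the plane: -18 + 126t = 360, so t = 3.
Intersection: (11, -8, -1) + 3·(-1, 2, 1) = (8, -2, 2).

(8, -2, 2)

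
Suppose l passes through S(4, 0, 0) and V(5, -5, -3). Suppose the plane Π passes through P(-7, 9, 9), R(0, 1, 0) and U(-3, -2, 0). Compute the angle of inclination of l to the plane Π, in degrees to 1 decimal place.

A direction vector for l is V − S = (1, -5, -3).
PR = (7, -8, -9), PU = (4, -11, -9); a normal to Π is PR × PU = (-27, 27, -45).
Using P: Π has equation -27x + 27y - 45z = 27.
sin θ = |n·v| / (|n||v|) = |-27| / (√3483 · √35) = 0.07733.
θ ≈ 4.4°.

4.4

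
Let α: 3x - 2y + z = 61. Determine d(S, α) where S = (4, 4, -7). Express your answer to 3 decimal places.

n·S − d = (3)·(4) + (-2)·(4) + (1)·(-7) − 61 = -64; |n| = √14.
Distance = |-64| / √14 = 64/√14 ≈ 17.105.

17.105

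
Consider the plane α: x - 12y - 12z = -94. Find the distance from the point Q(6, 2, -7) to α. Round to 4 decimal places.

9.4118

n·Q − d = (1)·(6) + (-12)·(2) + (-12)·(-7) − (-94) = 160; |n| = √289.
Distance = |160| / √289 = 160/√289 ≈ 9.4118.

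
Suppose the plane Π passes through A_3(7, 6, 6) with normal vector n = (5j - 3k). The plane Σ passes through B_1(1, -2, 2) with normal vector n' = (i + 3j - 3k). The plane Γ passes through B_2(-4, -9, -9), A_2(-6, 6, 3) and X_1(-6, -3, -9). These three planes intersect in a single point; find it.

Π: n·r = n·A_3 gives 5y - 3z = 12.
Σ: n'·r = n'·B_1 gives x + 3y - 3z = -11.
B_2A_2 = (-2, 15, 12), B_2X_1 = (-2, 6, 0); a normal to Γ is B_2A_2 × B_2X_1 = (-72, -24, 18).
Using B_2: Γ has equation -72x - 24y + 18z = 342.
Solving the 3×3 linear system 5y - 3z = 12, x + 3y - 3z = -11, -72x - 24y + 18z = 342 (e.g. by elimination or Cramer's rule, determinant = 414) gives (-5, 9, 11).

(-5, 9, 11)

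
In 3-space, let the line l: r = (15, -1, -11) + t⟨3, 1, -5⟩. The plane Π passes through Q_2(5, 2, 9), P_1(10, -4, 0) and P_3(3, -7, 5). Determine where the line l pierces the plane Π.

Q_2P_1 = (5, -6, -9), Q_2P_3 = (-2, -9, -4); a normal to Π is Q_2P_1 × Q_2P_3 = (-57, 38, -57).
Using Q_2: Π has equation -57x + 38y - 57z = -722.
Substitute r = (15, -1, -11) + t(3, 1, -5) into the plane: -266 + 152t = -722, so t = -3.
Intersection: (15, -1, -11) + (-3)·(3, 1, -5) = (6, -4, 4).

(6, -4, 4)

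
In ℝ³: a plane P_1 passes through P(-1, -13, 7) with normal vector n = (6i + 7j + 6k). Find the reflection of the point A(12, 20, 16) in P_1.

(-24, -22, -20)

P_1: n·r = n·P gives 6x + 7y + 6z = -55.
λ = (n·A − d)/|n|² = (308 − (-55))/121 = 3.
Reflection = A − 2λn = (12, 20, 16) − 6·(6, 7, 6) = (-24, -22, -20).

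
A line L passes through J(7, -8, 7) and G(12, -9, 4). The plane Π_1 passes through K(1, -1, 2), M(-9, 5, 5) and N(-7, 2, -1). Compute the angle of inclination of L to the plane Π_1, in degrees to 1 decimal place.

A direction vector for L is G − J = (5, -1, -3).
KM = (-10, 6, 3), KN = (-8, 3, -3); a normal to Π_1 is KM × KN = (-27, -54, 18).
Using K: Π_1 has equation -27x - 54y + 18z = 63.
sin θ = |n·v| / (|n||v|) = |-135| / (√3969 · √35) = 0.36221.
θ ≈ 21.2°.

21.2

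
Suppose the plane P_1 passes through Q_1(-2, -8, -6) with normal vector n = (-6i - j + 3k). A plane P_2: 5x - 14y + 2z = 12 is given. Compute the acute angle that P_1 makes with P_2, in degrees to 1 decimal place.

84.4

P_1: n·r = n·Q_1 gives -6x - y + 3z = 2.
cos θ = |n₁·n₂| / (|n₁||n₂|) = |-10| / (√46 · √225).
θ = arccos(0.09829) ≈ 84.4°.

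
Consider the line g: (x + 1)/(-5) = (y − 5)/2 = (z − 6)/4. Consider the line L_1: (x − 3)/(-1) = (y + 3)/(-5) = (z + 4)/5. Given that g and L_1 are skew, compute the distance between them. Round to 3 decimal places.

g has direction (-5, 2, 4) through (-1, 5, 6).
L_1 has direction (-1, -5, 5) through (3, -3, -4).
Common perpendicular direction n = (-5, 2, 4) × (-1, -5, 5) = (30, 21, 27).
With w = (3, -3, -4) − (-1, 5, 6) = (4, -8, -10), w · n = -318.
Distance = |w · n| / |n| = |-318| / √2070 ≈ 6.989.

6.989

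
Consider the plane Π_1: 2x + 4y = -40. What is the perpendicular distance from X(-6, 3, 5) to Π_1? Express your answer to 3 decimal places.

n·X − d = (2)·(-6) + (4)·(3) + (0)·(5) − (-40) = 40; |n| = √20.
Distance = |40| / √20 = 40/√20 ≈ 8.944.

8.944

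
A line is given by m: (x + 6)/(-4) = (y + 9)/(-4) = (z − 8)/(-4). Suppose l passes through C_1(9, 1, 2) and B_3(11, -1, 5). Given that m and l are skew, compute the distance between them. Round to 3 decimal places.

m has direction (-4, -4, -4) through (-6, -9, 8).
A direction vector for l is B_3 − C_1 = (2, -2, 3).
Common perpendicular direction n = (-4, -4, -4) × (2, -2, 3) = (-20, 4, 16).
With w = (9, 1, 2) − (-6, -9, 8) = (15, 10, -6), w · n = -356.
Distance = |w · n| / |n| = |-356| / √672 ≈ 13.733.

13.733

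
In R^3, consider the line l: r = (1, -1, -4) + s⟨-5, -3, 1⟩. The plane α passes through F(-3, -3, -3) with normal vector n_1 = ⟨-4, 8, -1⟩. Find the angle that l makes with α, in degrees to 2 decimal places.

α: n_1·r = n_1·F gives -4x + 8y - z = -9.
sin θ = |n·v| / (|n||v|) = |-5| / (√81 · √35) = 0.09391.
θ ≈ 5.39°.

5.39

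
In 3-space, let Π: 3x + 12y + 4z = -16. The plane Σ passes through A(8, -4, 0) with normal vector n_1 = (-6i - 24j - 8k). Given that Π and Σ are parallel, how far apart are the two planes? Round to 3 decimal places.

0.615

Σ: n_1·r = n_1·A gives -6x - 24y - 8z = 48.
Rescale Σ by 1/(-2): 3x + 12y + 4z = -24. Then distance = |-16 − (-24)| / √169 ≈ 0.615.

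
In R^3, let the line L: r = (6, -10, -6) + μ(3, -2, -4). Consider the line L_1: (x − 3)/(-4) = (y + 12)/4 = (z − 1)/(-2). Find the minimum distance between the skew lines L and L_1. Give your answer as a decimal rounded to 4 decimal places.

L_1 has direction (-4, 4, -2) through (3, -12, 1).
Common perpendicular direction n = (3, -2, -4) × (-4, 4, -2) = (20, 22, 4).
With w = (3, -12, 1) − (6, -10, -6) = (-3, -2, 7), w · n = -76.
Distance = |w · n| / |n| = |-76| / √900 ≈ 2.5333.

2.5333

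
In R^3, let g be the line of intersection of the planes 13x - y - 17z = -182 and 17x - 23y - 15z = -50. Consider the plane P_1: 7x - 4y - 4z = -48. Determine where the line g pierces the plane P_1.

(-8, -7, 5)

Direction of g: (13, -1, -17) × (17, -23, -15) = (-376, -94, -282).
A point on g: solving the two plane equations with x = 0 gives (0, -5, 11).
Substitute r = (0, -5, 11) + t(-376, -94, -282) into the plane: -24 + (-1128)t = -48, so t = 1/47.
Intersection: (0, -5, 11) + (1/47)·(-376, -94, -282) = (-8, -7, 5).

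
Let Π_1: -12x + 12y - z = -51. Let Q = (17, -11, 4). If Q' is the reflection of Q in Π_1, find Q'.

λ = (n·Q − d)/|n|² = (-340 − (-51))/289 = -1.
Reflection = Q − 2λn = (17, -11, 4) − (-2)·(-12, 12, -1) = (-7, 13, 2).

(-7, 13, 2)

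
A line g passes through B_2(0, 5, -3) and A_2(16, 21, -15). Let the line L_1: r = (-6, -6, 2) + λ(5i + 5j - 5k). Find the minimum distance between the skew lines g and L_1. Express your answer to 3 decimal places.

A direction vector for g is A_2 − B_2 = (16, 16, -12).
Common perpendicular direction n = (16, 16, -12) × (5, 5, -5) = (-20, 20, 0).
With w = (-6, -6, 2) − (0, 5, -3) = (-6, -11, 5), w · n = -100.
Distance = |w · n| / |n| = |-100| / √800 ≈ 3.536.

3.536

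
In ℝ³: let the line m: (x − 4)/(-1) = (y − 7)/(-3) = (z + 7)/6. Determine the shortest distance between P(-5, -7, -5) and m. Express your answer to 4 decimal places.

13.9541

m has direction (-1, -3, 6) through (4, 7, -7).
Taking (4, 7, -7) on m with direction v = (-1, -3, 6): w = P − (4, 7, -7) = (-9, -14, 2), and w × v = (-78, 52, 13).
Distance = |w × v| / |v| = √8957 / √46 ≈ 13.9541.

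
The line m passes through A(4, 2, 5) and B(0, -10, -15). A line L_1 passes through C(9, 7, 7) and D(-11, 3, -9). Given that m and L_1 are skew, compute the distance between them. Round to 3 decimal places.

4.276

A direction vector for m is B − A = (-4, -12, -20).
A direction vector for L_1 is D − C = (-20, -4, -16).
Common perpendicular direction n = (-4, -12, -20) × (-20, -4, -16) = (112, 336, -224).
With w = (9, 7, 7) − (4, 2, 5) = (5, 5, 2), w · n = 1792.
Distance = |w · n| / |n| = |1792| / √175616 ≈ 4.276.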